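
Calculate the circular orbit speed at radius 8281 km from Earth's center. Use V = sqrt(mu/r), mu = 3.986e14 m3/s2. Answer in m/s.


V = sqrt(3.986e14 / 8281000) = 6938 m/s

6938 m/s


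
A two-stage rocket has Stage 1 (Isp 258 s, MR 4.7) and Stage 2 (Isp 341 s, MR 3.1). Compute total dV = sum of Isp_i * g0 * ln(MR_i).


dV1 = 258 * 9.81 * ln(4.7) = 3916.8 m/s
dV2 = 341 * 9.81 * ln(3.1) = 3784.8 m/s
Total dV = 3916.8 + 3784.8 = 7701.6 m/s ~ 7702 m/s

7702 m/s


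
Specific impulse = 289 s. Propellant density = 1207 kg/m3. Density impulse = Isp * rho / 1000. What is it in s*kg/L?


rho*Isp = 289 * 1207 / 1000 = 349 s*kg/L

349 s*kg/L


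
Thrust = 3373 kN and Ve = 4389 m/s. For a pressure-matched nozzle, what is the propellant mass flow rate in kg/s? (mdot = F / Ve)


mdot = F / Ve = 3373000 / 4389 = 768.5 kg/s

768.5 kg/s


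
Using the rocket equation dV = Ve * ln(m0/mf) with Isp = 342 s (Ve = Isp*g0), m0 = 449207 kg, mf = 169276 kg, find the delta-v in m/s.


Ve = 342 * 9.81 = 3355.02 m/s
dV = 3355.02 * ln(449207/169276) = 3274 m/s

3274 m/s


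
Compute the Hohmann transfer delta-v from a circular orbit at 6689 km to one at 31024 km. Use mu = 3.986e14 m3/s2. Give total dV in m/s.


V1 = sqrt(mu/r1) = 7719.48 m/s
dV1 = V1*(sqrt(2*r2/(r1+r2)) - 1) = 2182.14 m/s
V2 = sqrt(mu/r2) = 3584.43 m/s
dV2 = V2*(1 - sqrt(2*r1/(r1+r2))) = 1449.57 m/s
Total dV = 3632 m/s

3632 m/s


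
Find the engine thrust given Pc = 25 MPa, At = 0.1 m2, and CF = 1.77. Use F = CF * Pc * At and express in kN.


F = 1.77 * 25e6 * 0.1 = 4.4250e+06 N = 4425.0 kN

4425.0 kN


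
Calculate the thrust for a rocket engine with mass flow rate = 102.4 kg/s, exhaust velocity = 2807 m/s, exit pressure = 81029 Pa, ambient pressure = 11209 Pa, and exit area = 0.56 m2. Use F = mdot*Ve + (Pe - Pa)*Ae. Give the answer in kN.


F = 102.4 * 2807 + (81029 - 11209) * 0.56 = 326536.0 N = 326.5 kN

326.5 kN


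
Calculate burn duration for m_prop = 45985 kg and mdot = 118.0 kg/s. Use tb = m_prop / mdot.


tb = 45985 / 118.0 = 389.7 s

389.7 s


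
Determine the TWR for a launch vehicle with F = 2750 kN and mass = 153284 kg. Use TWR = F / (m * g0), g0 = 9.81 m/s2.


TWR = 2750000 / (153284 * 9.81) = 1.83

1.83


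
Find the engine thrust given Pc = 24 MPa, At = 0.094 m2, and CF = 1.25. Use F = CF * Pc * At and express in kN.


F = 1.25 * 24e6 * 0.094 = 2.8200e+06 N = 2820.0 kN

2820.0 kN


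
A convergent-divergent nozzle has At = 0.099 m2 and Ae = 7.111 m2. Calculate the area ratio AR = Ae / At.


AR = 7.111 / 0.099 = 71.8

71.8


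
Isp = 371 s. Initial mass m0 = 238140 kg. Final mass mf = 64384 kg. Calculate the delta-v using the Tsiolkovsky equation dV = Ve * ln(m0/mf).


Ve = 371 * 9.81 = 3639.51 m/s
dV = 3639.51 * ln(238140/64384) = 4760 m/s

4760 m/s


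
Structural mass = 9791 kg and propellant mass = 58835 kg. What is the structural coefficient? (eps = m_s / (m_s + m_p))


eps = 9791 / (9791 + 58835) = 0.1427

0.1427


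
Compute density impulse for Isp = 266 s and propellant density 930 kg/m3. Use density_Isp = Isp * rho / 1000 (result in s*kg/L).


rho*Isp = 266 * 930 / 1000 = 247 s*kg/L

247 s*kg/L


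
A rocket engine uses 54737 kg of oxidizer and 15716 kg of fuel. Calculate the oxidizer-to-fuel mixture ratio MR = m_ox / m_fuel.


MR = 54737 / 15716 = 3.48

3.48


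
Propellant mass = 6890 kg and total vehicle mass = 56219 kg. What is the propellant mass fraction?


PMF = 6890 / 56219 = 0.123

0.123


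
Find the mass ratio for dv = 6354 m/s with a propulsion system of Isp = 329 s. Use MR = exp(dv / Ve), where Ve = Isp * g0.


Ve = 329 * 9.81 = 3227.49 m/s
MR = exp(6354 / 3227.49) = 7.161

7.161


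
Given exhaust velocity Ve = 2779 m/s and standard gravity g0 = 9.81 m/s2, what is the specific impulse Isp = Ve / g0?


Isp = Ve / g0 = 2779 / 9.81 = 283.3 s

283.3 s


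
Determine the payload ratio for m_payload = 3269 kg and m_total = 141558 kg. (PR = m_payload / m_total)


PR = 3269 / 141558 = 0.0231

0.0231


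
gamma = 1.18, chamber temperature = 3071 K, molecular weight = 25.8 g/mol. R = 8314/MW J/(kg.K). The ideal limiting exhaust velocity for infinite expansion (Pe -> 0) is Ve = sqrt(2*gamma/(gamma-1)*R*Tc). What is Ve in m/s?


R = 8314 / 25.8 = 322.25 J/(kg.K)
Ve = sqrt(2 * 1.18 / (1.18 - 1) * 322.25 * 3071) = 3602 m/s

3602 m/s


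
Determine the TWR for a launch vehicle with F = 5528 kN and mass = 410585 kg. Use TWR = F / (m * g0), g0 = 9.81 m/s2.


TWR = 5528000 / (410585 * 9.81) = 1.37

1.37


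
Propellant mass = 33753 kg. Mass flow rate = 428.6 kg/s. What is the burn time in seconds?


tb = 33753 / 428.6 = 78.8 s

78.8 s


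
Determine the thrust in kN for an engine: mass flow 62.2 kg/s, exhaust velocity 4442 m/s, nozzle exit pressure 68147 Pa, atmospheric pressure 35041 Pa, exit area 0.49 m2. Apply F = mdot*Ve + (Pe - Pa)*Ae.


F = 62.2 * 4442 + (68147 - 35041) * 0.49 = 292514.0 N = 292.5 kN

292.5 kN


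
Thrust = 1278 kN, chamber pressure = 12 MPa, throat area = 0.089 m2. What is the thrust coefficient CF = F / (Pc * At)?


CF = 1278000 / (12e6 * 0.089) = 1.2

1.2


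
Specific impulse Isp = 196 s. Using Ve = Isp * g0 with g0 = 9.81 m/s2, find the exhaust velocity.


Ve = Isp * g0 = 196 * 9.81 = 1922.8 m/s

1922.8 m/s


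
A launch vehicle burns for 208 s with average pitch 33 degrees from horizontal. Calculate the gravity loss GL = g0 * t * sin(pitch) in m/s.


GL = 9.81 * 208 * sin(33 deg) = 1111 m/s

1111 m/s


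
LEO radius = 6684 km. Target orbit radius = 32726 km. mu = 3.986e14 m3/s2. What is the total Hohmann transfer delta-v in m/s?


V1 = sqrt(mu/r1) = 7722.37 m/s
dV1 = V1*(sqrt(2*r2/(r1+r2)) - 1) = 2229.59 m/s
V2 = sqrt(mu/r2) = 3489.97 m/s
dV2 = V2*(1 - sqrt(2*r1/(r1+r2))) = 1457.37 m/s
Total dV = 3687 m/s

3687 m/s


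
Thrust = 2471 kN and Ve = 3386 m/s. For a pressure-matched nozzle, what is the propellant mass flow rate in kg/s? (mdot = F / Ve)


mdot = F / Ve = 2471000 / 3386 = 729.8 kg/s

729.8 kg/s


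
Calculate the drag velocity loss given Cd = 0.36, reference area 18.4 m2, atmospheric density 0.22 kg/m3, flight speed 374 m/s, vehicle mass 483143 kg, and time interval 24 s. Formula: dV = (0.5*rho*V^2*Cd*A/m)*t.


D = 0.5 * 0.22 * 374^2 * 0.36 * 18.4 = 101919.25 N
a = 101919.25 / 483143 = 0.211 m/s2
dV = 0.211 * 24 = 5.1 m/s

5.1 m/s


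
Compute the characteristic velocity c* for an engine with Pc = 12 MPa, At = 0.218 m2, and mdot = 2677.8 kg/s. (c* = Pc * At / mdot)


c* = 12e6 * 0.218 / 2677.8 = 977 m/s

977 m/s


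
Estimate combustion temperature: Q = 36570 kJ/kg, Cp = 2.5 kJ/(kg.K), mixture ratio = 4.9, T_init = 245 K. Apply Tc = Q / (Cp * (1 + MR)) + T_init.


Tc = 36570 / (2.5 * (1 + 4.9)) + 245 = 2724 K

2724 K


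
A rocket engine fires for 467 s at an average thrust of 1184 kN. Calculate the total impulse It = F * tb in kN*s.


It = 1184 * 467 = 552928 kN*s

552928 kN*s


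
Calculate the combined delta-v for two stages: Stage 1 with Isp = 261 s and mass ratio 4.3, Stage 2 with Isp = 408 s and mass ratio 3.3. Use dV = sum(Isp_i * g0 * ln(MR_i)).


dV1 = 261 * 9.81 * ln(4.3) = 3734.7 m/s
dV2 = 408 * 9.81 * ln(3.3) = 4778.7 m/s
Total dV = 3734.7 + 4778.7 = 8513.4 m/s ~ 8513 m/s

8513 m/s


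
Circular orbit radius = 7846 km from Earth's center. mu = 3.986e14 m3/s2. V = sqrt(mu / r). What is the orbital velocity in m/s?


V = sqrt(3.986e14 / 7846000) = 7128 m/s

7128 m/s


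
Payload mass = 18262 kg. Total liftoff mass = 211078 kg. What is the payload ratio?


PR = 18262 / 211078 = 0.0865

0.0865


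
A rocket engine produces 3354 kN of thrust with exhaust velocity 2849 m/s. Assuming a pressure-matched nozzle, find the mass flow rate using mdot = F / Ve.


mdot = F / Ve = 3354000 / 2849 = 1177.3 kg/s

1177.3 kg/s


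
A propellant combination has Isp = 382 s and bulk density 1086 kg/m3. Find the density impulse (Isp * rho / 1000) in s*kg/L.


rho*Isp = 382 * 1086 / 1000 = 415 s*kg/L

415 s*kg/L


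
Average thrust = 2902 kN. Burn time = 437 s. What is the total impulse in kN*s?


It = 2902 * 437 = 1268174 kN*s

1268174 kN*s


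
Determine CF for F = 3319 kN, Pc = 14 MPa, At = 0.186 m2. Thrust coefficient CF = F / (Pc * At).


CF = 3319000 / (14e6 * 0.186) = 1.27

1.27


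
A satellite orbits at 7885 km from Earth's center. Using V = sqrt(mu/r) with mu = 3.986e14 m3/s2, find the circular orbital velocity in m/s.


V = sqrt(3.986e14 / 7885000) = 7110 m/s

7110 m/s


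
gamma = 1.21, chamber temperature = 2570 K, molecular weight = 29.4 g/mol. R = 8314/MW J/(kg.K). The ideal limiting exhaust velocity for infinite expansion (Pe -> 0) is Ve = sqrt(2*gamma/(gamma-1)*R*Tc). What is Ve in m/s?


R = 8314 / 29.4 = 282.79 J/(kg.K)
Ve = sqrt(2 * 1.21 / (1.21 - 1) * 282.79 * 2570) = 2894 m/s

2894 m/s


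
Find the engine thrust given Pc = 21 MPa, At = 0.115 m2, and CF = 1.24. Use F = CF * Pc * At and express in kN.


F = 1.24 * 21e6 * 0.115 = 2.9946e+06 N = 2994.6 kN

2994.6 kN


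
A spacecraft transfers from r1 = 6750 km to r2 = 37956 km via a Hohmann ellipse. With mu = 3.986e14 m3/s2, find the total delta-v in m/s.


V1 = sqrt(mu/r1) = 7684.52 m/s
dV1 = V1*(sqrt(2*r2/(r1+r2)) - 1) = 2329.05 m/s
V2 = sqrt(mu/r2) = 3240.62 m/s
dV2 = V2*(1 - sqrt(2*r1/(r1+r2))) = 1459.83 m/s
Total dV = 3789 m/s

3789 m/s


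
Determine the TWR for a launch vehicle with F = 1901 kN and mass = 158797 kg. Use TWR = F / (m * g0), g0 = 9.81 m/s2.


TWR = 1901000 / (158797 * 9.81) = 1.22

1.22


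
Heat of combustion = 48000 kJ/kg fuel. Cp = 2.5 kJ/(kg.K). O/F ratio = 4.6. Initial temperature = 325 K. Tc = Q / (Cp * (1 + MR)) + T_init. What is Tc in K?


Tc = 48000 / (2.5 * (1 + 4.6)) + 325 = 3754 K

3754 K


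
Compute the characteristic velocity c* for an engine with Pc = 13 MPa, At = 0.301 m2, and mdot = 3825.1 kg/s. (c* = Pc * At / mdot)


c* = 13e6 * 0.301 / 3825.1 = 1023 m/s

1023 m/s


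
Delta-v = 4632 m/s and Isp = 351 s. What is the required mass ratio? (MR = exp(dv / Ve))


Ve = 351 * 9.81 = 3443.31 m/s
MR = exp(4632 / 3443.31) = 3.839

3.839


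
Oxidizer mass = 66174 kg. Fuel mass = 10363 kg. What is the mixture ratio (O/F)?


MR = 66174 / 10363 = 6.39

6.39


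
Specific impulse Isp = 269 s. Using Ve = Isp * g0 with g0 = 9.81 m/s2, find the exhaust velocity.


Ve = Isp * g0 = 269 * 9.81 = 2638.9 m/s

2638.9 m/s


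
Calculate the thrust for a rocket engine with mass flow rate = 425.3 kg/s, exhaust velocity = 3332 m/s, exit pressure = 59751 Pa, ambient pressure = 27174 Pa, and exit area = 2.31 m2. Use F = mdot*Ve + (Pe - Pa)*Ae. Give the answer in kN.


F = 425.3 * 3332 + (59751 - 27174) * 2.31 = 1.4924e+06 N = 1492.4 kN

1492.4 kN


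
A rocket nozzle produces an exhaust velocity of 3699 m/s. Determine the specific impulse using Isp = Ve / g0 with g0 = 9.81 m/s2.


Isp = Ve / g0 = 3699 / 9.81 = 377.1 s

377.1 s


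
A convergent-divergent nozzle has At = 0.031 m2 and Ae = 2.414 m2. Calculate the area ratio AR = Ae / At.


AR = 2.414 / 0.031 = 77.9

77.9


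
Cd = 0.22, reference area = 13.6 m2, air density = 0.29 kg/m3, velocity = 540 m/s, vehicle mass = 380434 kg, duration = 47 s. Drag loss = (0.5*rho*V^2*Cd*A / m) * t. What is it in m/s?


D = 0.5 * 0.29 * 540^2 * 0.22 * 13.6 = 126507.74 N
a = 126507.74 / 380434 = 0.3325 m/s2
dV = 0.3325 * 47 = 15.6 m/s

15.6 m/s


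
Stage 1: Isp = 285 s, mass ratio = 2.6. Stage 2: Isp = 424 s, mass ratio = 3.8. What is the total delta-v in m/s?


dV1 = 285 * 9.81 * ln(2.6) = 2671.5 m/s
dV2 = 424 * 9.81 * ln(3.8) = 5552.9 m/s
Total dV = 2671.5 + 5552.9 = 8224.4 m/s ~ 8224 m/s

8224 m/s


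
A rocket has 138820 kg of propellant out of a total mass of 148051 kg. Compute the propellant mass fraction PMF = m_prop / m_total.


PMF = 138820 / 148051 = 0.938

0.938


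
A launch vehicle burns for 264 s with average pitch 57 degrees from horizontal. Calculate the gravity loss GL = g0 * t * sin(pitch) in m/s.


GL = 9.81 * 264 * sin(57 deg) = 2172 m/s

2172 m/s


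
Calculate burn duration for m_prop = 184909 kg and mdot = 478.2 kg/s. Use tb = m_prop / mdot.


tb = 184909 / 478.2 = 386.7 s

386.7 s


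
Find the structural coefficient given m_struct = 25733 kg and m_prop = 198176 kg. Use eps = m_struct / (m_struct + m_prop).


eps = 25733 / (25733 + 198176) = 0.1149

0.1149


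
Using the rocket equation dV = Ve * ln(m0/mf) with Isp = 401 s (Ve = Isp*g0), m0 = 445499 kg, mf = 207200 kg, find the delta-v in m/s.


Ve = 401 * 9.81 = 3933.81 m/s
dV = 3933.81 * ln(445499/207200) = 3011 m/s

3011 m/s


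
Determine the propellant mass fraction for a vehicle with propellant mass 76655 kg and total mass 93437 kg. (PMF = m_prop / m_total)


PMF = 76655 / 93437 = 0.82

0.82


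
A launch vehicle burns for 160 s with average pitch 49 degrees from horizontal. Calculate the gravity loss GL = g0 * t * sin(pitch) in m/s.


GL = 9.81 * 160 * sin(49 deg) = 1185 m/s

1185 m/s


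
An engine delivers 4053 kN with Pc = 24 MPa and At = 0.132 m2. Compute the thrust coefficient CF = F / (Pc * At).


CF = 4053000 / (24e6 * 0.132) = 1.28

1.28


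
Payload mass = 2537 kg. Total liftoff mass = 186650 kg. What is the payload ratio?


PR = 2537 / 186650 = 0.0136

0.0136


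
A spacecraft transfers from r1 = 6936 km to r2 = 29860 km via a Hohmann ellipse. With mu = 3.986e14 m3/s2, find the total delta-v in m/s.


V1 = sqrt(mu/r1) = 7580.78 m/s
dV1 = V1*(sqrt(2*r2/(r1+r2)) - 1) = 2076.92 m/s
V2 = sqrt(mu/r2) = 3653.62 m/s
dV2 = V2*(1 - sqrt(2*r1/(r1+r2))) = 1410.29 m/s
Total dV = 3487 m/s

3487 m/s


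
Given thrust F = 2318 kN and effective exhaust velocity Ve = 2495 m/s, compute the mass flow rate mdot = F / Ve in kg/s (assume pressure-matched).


mdot = F / Ve = 2318000 / 2495 = 929.1 kg/s

929.1 kg/s


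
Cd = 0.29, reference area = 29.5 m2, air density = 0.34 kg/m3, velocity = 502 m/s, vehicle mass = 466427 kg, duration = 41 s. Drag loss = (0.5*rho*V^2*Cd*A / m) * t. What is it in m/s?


D = 0.5 * 0.34 * 502^2 * 0.29 * 29.5 = 366502.02 N
a = 366502.02 / 466427 = 0.7858 m/s2
dV = 0.7858 * 41 = 32.2 m/s

32.2 m/s


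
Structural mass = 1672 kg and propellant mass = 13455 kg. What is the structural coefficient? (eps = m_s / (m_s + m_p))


eps = 1672 / (1672 + 13455) = 0.1105

0.1105


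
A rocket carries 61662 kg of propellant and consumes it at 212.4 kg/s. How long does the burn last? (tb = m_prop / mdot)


tb = 61662 / 212.4 = 290.3 s

290.3 s


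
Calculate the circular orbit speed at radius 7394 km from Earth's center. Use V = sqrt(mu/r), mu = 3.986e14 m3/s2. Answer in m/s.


V = sqrt(3.986e14 / 7394000) = 7342 m/s

7342 m/s


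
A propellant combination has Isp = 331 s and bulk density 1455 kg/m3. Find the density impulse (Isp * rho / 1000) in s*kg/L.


rho*Isp = 331 * 1455 / 1000 = 482 s*kg/L

482 s*kg/L


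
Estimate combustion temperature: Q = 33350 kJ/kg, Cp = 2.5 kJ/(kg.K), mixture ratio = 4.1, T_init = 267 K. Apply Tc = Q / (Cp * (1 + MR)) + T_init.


Tc = 33350 / (2.5 * (1 + 4.1)) + 267 = 2883 K

2883 K


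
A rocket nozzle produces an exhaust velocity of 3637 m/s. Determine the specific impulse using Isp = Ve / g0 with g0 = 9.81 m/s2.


Isp = Ve / g0 = 3637 / 9.81 = 370.7 s

370.7 s


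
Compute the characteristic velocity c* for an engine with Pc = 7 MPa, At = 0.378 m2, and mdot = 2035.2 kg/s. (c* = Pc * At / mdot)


c* = 7e6 * 0.378 / 2035.2 = 1300 m/s

1300 m/s


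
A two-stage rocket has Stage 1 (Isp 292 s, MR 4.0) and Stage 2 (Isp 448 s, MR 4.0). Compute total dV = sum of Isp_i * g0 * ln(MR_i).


dV1 = 292 * 9.81 * ln(4.0) = 3971.1 m/s
dV2 = 448 * 9.81 * ln(4.0) = 6092.6 m/s
Total dV = 3971.1 + 6092.6 = 10063.7 m/s ~ 10064 m/s

10064 m/s


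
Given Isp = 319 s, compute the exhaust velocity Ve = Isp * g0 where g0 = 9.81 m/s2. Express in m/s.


Ve = Isp * g0 = 319 * 9.81 = 3129.4 m/s

3129.4 m/s


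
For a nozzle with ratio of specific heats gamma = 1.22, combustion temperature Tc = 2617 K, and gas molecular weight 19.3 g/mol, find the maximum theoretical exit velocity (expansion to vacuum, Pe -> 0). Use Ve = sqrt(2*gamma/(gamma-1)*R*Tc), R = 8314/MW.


R = 8314 / 19.3 = 430.78 J/(kg.K)
Ve = sqrt(2 * 1.22 / (1.22 - 1) * 430.78 * 2617) = 3536 m/s

3536 m/s


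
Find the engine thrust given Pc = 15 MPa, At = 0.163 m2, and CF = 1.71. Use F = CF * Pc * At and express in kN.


F = 1.71 * 15e6 * 0.163 = 4.1810e+06 N = 4180.9 kN

4180.9 kN


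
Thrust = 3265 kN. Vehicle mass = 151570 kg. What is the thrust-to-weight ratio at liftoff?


TWR = 3265000 / (151570 * 9.81) = 2.2

2.2


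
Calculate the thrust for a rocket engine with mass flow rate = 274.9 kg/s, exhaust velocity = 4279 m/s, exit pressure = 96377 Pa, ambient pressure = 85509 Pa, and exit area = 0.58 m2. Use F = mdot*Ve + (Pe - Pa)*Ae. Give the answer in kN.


F = 274.9 * 4279 + (96377 - 85509) * 0.58 = 1.1826e+06 N = 1182.6 kN

1182.6 kN


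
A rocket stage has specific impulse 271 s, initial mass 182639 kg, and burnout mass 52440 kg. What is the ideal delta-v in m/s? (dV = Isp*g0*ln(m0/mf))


Ve = 271 * 9.81 = 2658.51 m/s
dV = 2658.51 * ln(182639/52440) = 3317 m/s

3317 m/s


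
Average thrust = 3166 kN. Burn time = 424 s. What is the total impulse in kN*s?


It = 3166 * 424 = 1342384 kN*s

1342384 kN*s


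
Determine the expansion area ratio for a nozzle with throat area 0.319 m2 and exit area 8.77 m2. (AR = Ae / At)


AR = 8.77 / 0.319 = 27.5

27.5


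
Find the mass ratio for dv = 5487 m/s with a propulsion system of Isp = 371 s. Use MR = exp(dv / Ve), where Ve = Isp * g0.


Ve = 371 * 9.81 = 3639.51 m/s
MR = exp(5487 / 3639.51) = 4.516

4.516


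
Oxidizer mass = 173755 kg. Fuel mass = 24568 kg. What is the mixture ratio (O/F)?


MR = 173755 / 24568 = 7.07

7.07


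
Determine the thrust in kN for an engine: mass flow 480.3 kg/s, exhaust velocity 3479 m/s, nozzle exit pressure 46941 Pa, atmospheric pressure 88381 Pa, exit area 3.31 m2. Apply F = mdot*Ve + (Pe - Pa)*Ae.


F = 480.3 * 3479 + (46941 - 88381) * 3.31 = 1.5338e+06 N = 1533.8 kN

1533.8 kN


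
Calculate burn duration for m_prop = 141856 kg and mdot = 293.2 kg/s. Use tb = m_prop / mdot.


tb = 141856 / 293.2 = 483.8 s

483.8 s


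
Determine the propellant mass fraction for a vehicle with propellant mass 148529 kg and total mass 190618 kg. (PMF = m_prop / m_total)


PMF = 148529 / 190618 = 0.779

0.779


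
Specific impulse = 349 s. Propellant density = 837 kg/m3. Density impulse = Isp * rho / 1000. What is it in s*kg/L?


rho*Isp = 349 * 837 / 1000 = 292 s*kg/L

292 s*kg/L


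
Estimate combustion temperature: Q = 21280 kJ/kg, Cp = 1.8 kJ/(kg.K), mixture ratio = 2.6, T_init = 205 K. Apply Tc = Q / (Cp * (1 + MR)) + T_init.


Tc = 21280 / (1.8 * (1 + 2.6)) + 205 = 3489 K

3489 K


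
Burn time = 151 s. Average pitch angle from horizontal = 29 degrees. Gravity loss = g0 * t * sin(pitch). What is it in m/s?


GL = 9.81 * 151 * sin(29 deg) = 718 m/s

718 m/s


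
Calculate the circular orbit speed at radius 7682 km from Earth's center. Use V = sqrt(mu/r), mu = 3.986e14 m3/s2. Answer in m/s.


V = sqrt(3.986e14 / 7682000) = 7203 m/s

7203 m/s


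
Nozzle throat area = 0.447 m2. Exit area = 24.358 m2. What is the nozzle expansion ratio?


AR = 24.358 / 0.447 = 54.5

54.5


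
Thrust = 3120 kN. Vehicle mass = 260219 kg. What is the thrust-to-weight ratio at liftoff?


TWR = 3120000 / (260219 * 9.81) = 1.22

1.22


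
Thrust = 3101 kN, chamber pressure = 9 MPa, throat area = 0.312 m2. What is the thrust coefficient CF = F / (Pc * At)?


CF = 3101000 / (9e6 * 0.312) = 1.1

1.1


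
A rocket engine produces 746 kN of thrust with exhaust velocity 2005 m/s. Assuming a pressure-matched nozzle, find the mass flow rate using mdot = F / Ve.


mdot = F / Ve = 746000 / 2005 = 372.1 kg/s

372.1 kg/s


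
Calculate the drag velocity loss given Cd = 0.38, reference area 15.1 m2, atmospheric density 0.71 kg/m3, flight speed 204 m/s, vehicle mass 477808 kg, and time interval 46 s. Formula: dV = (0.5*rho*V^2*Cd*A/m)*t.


D = 0.5 * 0.71 * 204^2 * 0.38 * 15.1 = 84771.38 N
a = 84771.38 / 477808 = 0.1774 m/s2
dV = 0.1774 * 46 = 8.2 m/s

8.2 m/s


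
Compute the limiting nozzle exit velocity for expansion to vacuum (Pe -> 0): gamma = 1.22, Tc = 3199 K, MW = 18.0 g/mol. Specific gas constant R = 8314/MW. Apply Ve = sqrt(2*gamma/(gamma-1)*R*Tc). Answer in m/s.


R = 8314 / 18.0 = 461.89 J/(kg.K)
Ve = sqrt(2 * 1.22 / (1.22 - 1) * 461.89 * 3199) = 4048 m/s

4048 m/s


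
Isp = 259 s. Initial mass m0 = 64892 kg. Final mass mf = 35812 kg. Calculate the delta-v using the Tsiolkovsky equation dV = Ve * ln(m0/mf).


Ve = 259 * 9.81 = 2540.79 m/s
dV = 2540.79 * ln(64892/35812) = 1510 m/s

1510 m/s


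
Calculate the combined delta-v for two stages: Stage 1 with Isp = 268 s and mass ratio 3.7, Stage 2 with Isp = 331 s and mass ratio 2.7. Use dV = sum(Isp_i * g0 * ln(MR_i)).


dV1 = 268 * 9.81 * ln(3.7) = 3439.7 m/s
dV2 = 331 * 9.81 * ln(2.7) = 3225.2 m/s
Total dV = 3439.7 + 3225.2 = 6664.9 m/s ~ 6665 m/s

6665 m/s


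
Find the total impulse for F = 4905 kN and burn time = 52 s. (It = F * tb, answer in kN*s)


It = 4905 * 52 = 255060 kN*s

255060 kN*s


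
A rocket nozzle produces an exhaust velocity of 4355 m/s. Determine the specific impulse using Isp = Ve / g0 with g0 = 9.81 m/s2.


Isp = Ve / g0 = 4355 / 9.81 = 443.9 s

443.9 s


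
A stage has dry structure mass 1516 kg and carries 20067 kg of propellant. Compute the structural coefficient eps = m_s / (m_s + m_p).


eps = 1516 / (1516 + 20067) = 0.0702

0.0702


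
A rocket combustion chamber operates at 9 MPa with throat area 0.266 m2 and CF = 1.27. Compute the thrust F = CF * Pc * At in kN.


F = 1.27 * 9e6 * 0.266 = 3.0404e+06 N = 3040.4 kN

3040.4 kN


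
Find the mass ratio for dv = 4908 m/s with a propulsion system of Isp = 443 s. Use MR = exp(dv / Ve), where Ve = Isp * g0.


Ve = 443 * 9.81 = 4345.83 m/s
MR = exp(4908 / 4345.83) = 3.094

3.094


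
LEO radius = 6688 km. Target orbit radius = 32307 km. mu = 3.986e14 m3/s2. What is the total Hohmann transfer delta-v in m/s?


V1 = sqrt(mu/r1) = 7720.06 m/s
dV1 = V1*(sqrt(2*r2/(r1+r2)) - 1) = 2217.49 m/s
V2 = sqrt(mu/r2) = 3512.53 m/s
dV2 = V2*(1 - sqrt(2*r1/(r1+r2))) = 1455.32 m/s
Total dV = 3673 m/s

3673 m/s


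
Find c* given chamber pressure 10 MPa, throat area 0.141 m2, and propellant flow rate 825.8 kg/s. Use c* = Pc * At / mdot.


c* = 10e6 * 0.141 / 825.8 = 1707 m/s

1707 m/s


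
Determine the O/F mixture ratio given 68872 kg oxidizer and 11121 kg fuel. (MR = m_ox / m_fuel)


MR = 68872 / 11121 = 6.19

6.19


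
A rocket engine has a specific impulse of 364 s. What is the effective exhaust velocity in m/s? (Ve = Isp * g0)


Ve = Isp * g0 = 364 * 9.81 = 3570.8 m/s

3570.8 m/s


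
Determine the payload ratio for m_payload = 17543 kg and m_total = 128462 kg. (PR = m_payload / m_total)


PR = 17543 / 128462 = 0.1366

0.1366


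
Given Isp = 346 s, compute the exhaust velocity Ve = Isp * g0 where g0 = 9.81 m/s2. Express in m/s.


Ve = Isp * g0 = 346 * 9.81 = 3394.3 m/s

3394.3 m/s


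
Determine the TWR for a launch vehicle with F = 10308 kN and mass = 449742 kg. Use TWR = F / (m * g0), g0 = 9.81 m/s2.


TWR = 10308000 / (449742 * 9.81) = 2.34

2.34


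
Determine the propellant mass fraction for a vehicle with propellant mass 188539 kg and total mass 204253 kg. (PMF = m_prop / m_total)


PMF = 188539 / 204253 = 0.923

0.923


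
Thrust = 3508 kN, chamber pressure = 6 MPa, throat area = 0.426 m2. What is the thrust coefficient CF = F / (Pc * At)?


CF = 3508000 / (6e6 * 0.426) = 1.37

1.37


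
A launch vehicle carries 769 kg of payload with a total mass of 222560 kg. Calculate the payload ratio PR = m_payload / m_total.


PR = 769 / 222560 = 0.0035

0.0035


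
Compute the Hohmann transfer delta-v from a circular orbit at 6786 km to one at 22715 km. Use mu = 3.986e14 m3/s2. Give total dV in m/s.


V1 = sqrt(mu/r1) = 7664.11 m/s
dV1 = V1*(sqrt(2*r2/(r1+r2)) - 1) = 1846.64 m/s
V2 = sqrt(mu/r2) = 4189.02 m/s
dV2 = V2*(1 - sqrt(2*r1/(r1+r2))) = 1347.73 m/s
Total dV = 3194 m/s

3194 m/s


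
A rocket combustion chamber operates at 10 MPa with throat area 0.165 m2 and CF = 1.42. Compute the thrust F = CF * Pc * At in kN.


F = 1.42 * 10e6 * 0.165 = 2.3430e+06 N = 2343.0 kN

2343.0 kN


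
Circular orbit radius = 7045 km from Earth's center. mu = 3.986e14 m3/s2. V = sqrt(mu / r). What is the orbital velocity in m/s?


V = sqrt(3.986e14 / 7045000) = 7522 m/s

7522 m/s


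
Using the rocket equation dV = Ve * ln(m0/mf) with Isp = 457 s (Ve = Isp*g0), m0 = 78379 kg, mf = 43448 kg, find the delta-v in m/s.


Ve = 457 * 9.81 = 4483.17 m/s
dV = 4483.17 * ln(78379/43448) = 2645 m/s

2645 m/s


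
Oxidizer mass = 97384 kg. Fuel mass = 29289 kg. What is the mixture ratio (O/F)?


MR = 97384 / 29289 = 3.32

3.32


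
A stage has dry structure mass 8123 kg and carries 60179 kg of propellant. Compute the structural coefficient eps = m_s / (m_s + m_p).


eps = 8123 / (8123 + 60179) = 0.1189

0.1189


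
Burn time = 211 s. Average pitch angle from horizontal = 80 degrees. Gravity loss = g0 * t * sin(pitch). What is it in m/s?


GL = 9.81 * 211 * sin(80 deg) = 2038 m/s

2038 m/s


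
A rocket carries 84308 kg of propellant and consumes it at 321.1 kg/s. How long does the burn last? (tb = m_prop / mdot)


tb = 84308 / 321.1 = 262.6 s

262.6 s


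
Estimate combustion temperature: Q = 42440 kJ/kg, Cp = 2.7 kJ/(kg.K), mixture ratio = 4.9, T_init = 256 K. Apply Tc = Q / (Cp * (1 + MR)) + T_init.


Tc = 42440 / (2.7 * (1 + 4.9)) + 256 = 2920 K

2920 K


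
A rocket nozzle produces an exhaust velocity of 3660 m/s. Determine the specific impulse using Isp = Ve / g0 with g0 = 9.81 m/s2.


Isp = Ve / g0 = 3660 / 9.81 = 373.1 s

373.1 s


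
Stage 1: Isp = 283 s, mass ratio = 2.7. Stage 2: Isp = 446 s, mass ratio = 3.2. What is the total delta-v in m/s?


dV1 = 283 * 9.81 * ln(2.7) = 2757.5 m/s
dV2 = 446 * 9.81 * ln(3.2) = 5089.1 m/s
Total dV = 2757.5 + 5089.1 = 7846.6 m/s ~ 7847 m/s

7847 m/s


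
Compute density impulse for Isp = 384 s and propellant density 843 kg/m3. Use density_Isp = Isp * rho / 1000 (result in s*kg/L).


rho*Isp = 384 * 843 / 1000 = 324 s*kg/L

324 s*kg/L


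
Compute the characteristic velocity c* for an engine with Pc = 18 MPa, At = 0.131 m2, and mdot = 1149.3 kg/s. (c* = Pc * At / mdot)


c* = 18e6 * 0.131 / 1149.3 = 2052 m/s

2052 m/s


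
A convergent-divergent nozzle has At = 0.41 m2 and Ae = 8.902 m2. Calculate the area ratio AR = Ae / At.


AR = 8.902 / 0.41 = 21.7

21.7


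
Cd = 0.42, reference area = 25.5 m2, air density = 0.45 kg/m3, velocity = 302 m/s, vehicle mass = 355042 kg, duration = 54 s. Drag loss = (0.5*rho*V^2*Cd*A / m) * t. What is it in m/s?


D = 0.5 * 0.45 * 302^2 * 0.42 * 25.5 = 219778.84 N
a = 219778.84 / 355042 = 0.619 m/s2
dV = 0.619 * 54 = 33.4 m/s

33.4 m/s


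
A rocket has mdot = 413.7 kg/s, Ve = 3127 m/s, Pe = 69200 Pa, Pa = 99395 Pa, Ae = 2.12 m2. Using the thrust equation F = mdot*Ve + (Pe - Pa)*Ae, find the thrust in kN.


F = 413.7 * 3127 + (69200 - 99395) * 2.12 = 1.2296e+06 N = 1229.6 kN

1229.6 kN


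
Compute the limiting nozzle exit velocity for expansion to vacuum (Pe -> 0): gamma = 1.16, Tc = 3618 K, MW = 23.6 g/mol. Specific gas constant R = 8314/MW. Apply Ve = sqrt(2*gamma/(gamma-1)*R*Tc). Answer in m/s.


R = 8314 / 23.6 = 352.29 J/(kg.K)
Ve = sqrt(2 * 1.16 / (1.16 - 1) * 352.29 * 3618) = 4299 m/s

4299 m/s


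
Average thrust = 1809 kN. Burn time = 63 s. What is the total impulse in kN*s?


It = 1809 * 63 = 113967 kN*s

113967 kN*s


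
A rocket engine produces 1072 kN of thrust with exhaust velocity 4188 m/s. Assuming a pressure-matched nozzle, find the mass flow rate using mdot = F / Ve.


mdot = F / Ve = 1072000 / 4188 = 256.0 kg/s

256.0 kg/s


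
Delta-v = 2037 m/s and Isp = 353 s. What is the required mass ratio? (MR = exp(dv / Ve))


Ve = 353 * 9.81 = 3462.93 m/s
MR = exp(2037 / 3462.93) = 1.801

1.801


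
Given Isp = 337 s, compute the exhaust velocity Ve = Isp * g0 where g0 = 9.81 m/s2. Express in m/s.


Ve = Isp * g0 = 337 * 9.81 = 3306.0 m/s

3306.0 m/s


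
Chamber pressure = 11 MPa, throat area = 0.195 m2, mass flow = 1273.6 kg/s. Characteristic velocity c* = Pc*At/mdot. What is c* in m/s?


c* = 11e6 * 0.195 / 1273.6 = 1684 m/s

1684 m/s


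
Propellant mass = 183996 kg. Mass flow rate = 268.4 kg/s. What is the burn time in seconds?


tb = 183996 / 268.4 = 685.5 s

685.5 s


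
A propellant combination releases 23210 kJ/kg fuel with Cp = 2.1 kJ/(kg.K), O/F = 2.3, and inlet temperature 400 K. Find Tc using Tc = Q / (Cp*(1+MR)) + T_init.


Tc = 23210 / (2.1 * (1 + 2.3)) + 400 = 3749 K

3749 K


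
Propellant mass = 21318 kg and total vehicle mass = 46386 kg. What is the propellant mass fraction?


PMF = 21318 / 46386 = 0.46

0.46


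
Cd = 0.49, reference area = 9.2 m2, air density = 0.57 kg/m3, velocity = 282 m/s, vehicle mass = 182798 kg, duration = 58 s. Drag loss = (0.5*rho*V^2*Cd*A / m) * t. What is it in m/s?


D = 0.5 * 0.57 * 282^2 * 0.49 * 9.2 = 102170.84 N
a = 102170.84 / 182798 = 0.5589 m/s2
dV = 0.5589 * 58 = 32.4 m/s

32.4 m/s


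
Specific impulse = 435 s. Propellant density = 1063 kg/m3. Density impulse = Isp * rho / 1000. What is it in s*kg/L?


rho*Isp = 435 * 1063 / 1000 = 462 s*kg/L

462 s*kg/L


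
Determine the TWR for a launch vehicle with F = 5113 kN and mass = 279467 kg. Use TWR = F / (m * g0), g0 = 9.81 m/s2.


TWR = 5113000 / (279467 * 9.81) = 1.86

1.86


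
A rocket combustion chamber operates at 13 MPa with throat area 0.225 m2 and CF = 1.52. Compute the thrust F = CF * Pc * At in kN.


F = 1.52 * 13e6 * 0.225 = 4.4460e+06 N = 4446.0 kN

4446.0 kN


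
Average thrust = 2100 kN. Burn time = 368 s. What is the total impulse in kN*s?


It = 2100 * 368 = 772800 kN*s

772800 kN*s


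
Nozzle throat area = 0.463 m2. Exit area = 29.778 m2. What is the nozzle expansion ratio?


AR = 29.778 / 0.463 = 64.3

64.3


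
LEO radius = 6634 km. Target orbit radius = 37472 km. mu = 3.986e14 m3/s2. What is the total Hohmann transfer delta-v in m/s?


V1 = sqrt(mu/r1) = 7751.41 m/s
dV1 = V1*(sqrt(2*r2/(r1+r2)) - 1) = 2352.75 m/s
V2 = sqrt(mu/r2) = 3261.48 m/s
dV2 = V2*(1 - sqrt(2*r1/(r1+r2))) = 1472.65 m/s
Total dV = 3825 m/s

3825 m/s


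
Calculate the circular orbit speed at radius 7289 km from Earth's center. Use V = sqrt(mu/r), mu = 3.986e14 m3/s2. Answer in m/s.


V = sqrt(3.986e14 / 7289000) = 7395 m/s

7395 m/s


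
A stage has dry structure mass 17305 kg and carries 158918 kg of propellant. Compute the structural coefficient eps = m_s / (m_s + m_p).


eps = 17305 / (17305 + 158918) = 0.0982

0.0982


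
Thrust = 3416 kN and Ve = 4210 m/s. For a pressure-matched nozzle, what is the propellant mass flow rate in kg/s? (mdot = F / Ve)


mdot = F / Ve = 3416000 / 4210 = 811.4 kg/s

811.4 kg/s


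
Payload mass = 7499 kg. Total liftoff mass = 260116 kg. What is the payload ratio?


PR = 7499 / 260116 = 0.0288

0.0288


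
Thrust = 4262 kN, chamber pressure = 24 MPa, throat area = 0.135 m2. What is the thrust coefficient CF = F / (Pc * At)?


CF = 4262000 / (24e6 * 0.135) = 1.32

1.32


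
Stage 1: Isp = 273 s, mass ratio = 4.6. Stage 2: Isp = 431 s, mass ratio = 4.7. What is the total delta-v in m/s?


dV1 = 273 * 9.81 * ln(4.6) = 4087.0 m/s
dV2 = 431 * 9.81 * ln(4.7) = 6543.3 m/s
Total dV = 4087.0 + 6543.3 = 10630.3 m/s ~ 10630 m/s

10630 m/s


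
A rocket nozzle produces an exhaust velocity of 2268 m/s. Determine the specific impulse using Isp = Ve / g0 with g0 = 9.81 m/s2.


Isp = Ve / g0 = 2268 / 9.81 = 231.2 s

231.2 s


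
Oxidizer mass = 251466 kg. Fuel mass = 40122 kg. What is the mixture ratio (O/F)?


MR = 251466 / 40122 = 6.27

6.27


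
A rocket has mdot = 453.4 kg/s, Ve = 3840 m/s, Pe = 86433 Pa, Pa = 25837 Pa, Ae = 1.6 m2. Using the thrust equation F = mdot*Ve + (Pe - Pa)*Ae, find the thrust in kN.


F = 453.4 * 3840 + (86433 - 25837) * 1.6 = 1.8380e+06 N = 1838.0 kN

1838.0 kN


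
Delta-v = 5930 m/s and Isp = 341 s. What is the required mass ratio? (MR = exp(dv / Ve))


Ve = 341 * 9.81 = 3345.21 m/s
MR = exp(5930 / 3345.21) = 5.887

5.887


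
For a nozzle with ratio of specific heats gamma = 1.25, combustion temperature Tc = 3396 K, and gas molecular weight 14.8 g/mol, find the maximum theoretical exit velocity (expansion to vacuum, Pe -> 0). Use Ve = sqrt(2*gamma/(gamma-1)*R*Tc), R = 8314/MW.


R = 8314 / 14.8 = 561.76 J/(kg.K)
Ve = sqrt(2 * 1.25 / (1.25 - 1) * 561.76 * 3396) = 4368 m/s

4368 m/s


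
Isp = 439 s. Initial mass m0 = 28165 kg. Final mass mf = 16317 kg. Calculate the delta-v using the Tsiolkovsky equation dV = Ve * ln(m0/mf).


Ve = 439 * 9.81 = 4306.59 m/s
dV = 4306.59 * ln(28165/16317) = 2351 m/s

2351 m/s


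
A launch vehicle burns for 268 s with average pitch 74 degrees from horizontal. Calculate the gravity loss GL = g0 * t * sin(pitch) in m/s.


GL = 9.81 * 268 * sin(74 deg) = 2527 m/s

2527 m/s


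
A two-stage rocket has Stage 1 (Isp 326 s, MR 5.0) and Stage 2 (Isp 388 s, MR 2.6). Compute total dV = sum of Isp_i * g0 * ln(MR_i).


dV1 = 326 * 9.81 * ln(5.0) = 5147.1 m/s
dV2 = 388 * 9.81 * ln(2.6) = 3636.9 m/s
Total dV = 5147.1 + 3636.9 = 8784.0 m/s ~ 8784 m/s

8784 m/s


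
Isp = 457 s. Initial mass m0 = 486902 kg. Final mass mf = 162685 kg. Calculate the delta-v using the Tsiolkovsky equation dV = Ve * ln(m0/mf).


Ve = 457 * 9.81 = 4483.17 m/s
dV = 4483.17 * ln(486902/162685) = 4915 m/s

4915 m/s


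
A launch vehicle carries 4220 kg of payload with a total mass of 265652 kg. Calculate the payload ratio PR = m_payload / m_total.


PR = 4220 / 265652 = 0.0159

0.0159


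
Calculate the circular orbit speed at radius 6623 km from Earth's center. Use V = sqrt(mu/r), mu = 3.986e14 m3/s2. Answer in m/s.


V = sqrt(3.986e14 / 6623000) = 7758 m/s

7758 m/s


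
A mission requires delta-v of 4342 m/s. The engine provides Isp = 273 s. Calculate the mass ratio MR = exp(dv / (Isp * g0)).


Ve = 273 * 9.81 = 2678.13 m/s
MR = exp(4342 / 2678.13) = 5.06

5.06


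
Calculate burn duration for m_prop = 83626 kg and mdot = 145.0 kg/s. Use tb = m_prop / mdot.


tb = 83626 / 145.0 = 576.7 s

576.7 s


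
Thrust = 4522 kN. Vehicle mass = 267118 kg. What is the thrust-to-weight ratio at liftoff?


TWR = 4522000 / (267118 * 9.81) = 1.73

1.73


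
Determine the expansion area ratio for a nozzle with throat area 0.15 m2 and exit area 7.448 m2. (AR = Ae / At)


AR = 7.448 / 0.15 = 49.7

49.7


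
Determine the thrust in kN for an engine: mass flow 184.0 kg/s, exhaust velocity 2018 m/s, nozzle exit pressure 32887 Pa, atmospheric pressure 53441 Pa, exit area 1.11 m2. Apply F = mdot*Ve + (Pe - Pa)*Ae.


F = 184.0 * 2018 + (32887 - 53441) * 1.11 = 348497.0 N = 348.5 kN

348.5 kN


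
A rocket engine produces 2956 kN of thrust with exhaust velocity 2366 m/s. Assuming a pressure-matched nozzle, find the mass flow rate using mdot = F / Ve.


mdot = F / Ve = 2956000 / 2366 = 1249.4 kg/s

1249.4 kg/s


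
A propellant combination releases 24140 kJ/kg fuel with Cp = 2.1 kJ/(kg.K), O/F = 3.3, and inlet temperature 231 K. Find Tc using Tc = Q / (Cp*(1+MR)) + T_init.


Tc = 24140 / (2.1 * (1 + 3.3)) + 231 = 2904 K

2904 K


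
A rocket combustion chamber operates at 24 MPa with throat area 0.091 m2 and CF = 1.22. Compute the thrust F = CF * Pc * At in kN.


F = 1.22 * 24e6 * 0.091 = 2.6645e+06 N = 2664.5 kN

2664.5 kN


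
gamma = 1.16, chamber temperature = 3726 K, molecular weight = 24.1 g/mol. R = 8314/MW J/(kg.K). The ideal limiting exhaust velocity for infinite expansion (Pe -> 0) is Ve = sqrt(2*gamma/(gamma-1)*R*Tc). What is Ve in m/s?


R = 8314 / 24.1 = 344.98 J/(kg.K)
Ve = sqrt(2 * 1.16 / (1.16 - 1) * 344.98 * 3726) = 4317 m/s

4317 m/s


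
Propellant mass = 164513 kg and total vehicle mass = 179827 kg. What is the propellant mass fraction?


PMF = 164513 / 179827 = 0.915

0.915


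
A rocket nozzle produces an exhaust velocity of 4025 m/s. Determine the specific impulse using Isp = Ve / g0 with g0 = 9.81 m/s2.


Isp = Ve / g0 = 4025 / 9.81 = 410.3 s

410.3 s


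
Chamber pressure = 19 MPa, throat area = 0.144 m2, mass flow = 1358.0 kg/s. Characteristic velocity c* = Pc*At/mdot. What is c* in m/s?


c* = 19e6 * 0.144 / 1358.0 = 2015 m/s

2015 m/s


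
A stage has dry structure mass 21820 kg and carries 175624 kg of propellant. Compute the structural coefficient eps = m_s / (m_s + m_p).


eps = 21820 / (21820 + 175624) = 0.1105

0.1105


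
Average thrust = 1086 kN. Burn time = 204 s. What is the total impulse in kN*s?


It = 1086 * 204 = 221544 kN*s

221544 kN*s


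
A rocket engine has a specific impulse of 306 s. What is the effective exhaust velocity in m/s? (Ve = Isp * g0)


Ve = Isp * g0 = 306 * 9.81 = 3001.9 m/s

3001.9 m/s


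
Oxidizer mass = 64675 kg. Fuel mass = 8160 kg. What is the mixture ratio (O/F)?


MR = 64675 / 8160 = 7.93

7.93


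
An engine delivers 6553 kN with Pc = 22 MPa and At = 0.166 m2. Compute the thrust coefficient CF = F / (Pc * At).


CF = 6553000 / (22e6 * 0.166) = 1.79

1.79


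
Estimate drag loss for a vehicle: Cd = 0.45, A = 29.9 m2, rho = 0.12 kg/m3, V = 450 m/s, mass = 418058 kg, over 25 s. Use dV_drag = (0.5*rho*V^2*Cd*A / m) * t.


D = 0.5 * 0.12 * 450^2 * 0.45 * 29.9 = 163478.25 N
a = 163478.25 / 418058 = 0.391 m/s2
dV = 0.391 * 25 = 9.8 m/s

9.8 m/s


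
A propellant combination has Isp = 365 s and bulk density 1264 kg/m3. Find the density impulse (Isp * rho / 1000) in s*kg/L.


rho*Isp = 365 * 1264 / 1000 = 461 s*kg/L

461 s*kg/L


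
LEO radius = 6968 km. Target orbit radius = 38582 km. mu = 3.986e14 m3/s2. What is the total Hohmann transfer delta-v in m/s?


V1 = sqrt(mu/r1) = 7563.36 m/s
dV1 = V1*(sqrt(2*r2/(r1+r2)) - 1) = 2280.78 m/s
V2 = sqrt(mu/r2) = 3214.23 m/s
dV2 = V2*(1 - sqrt(2*r1/(r1+r2))) = 1436.35 m/s
Total dV = 3717 m/s

3717 m/s


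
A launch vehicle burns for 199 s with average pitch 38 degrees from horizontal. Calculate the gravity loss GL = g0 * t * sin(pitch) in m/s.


GL = 9.81 * 199 * sin(38 deg) = 1202 m/s

1202 m/s


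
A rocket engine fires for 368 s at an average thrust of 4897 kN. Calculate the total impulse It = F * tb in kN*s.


It = 4897 * 368 = 1802096 kN*s

1802096 kN*s


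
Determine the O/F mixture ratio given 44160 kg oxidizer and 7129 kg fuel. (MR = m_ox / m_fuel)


MR = 44160 / 7129 = 6.19

6.19


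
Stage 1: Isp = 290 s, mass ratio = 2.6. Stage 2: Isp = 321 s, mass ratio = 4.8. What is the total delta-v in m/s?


dV1 = 290 * 9.81 * ln(2.6) = 2718.3 m/s
dV2 = 321 * 9.81 * ln(4.8) = 4939.6 m/s
Total dV = 2718.3 + 4939.6 = 7657.9 m/s ~ 7658 m/s

7658 m/s


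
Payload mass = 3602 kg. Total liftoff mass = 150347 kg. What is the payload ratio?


PR = 3602 / 150347 = 0.024

0.024


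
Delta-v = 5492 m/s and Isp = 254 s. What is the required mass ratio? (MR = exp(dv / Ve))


Ve = 254 * 9.81 = 2491.74 m/s
MR = exp(5492 / 2491.74) = 9.062

9.062


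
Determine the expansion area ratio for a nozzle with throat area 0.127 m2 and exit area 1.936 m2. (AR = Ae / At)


AR = 1.936 / 0.127 = 15.2

15.2
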